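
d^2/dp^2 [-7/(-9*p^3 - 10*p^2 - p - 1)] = 14*(-(27*p + 10)*(9*p^3 + 10*p^2 + p + 1) + (27*p^2 + 20*p + 1)^2)/(9*p^3 + 10*p^2 + p + 1)^3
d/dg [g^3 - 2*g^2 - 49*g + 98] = 3*g^2 - 4*g - 49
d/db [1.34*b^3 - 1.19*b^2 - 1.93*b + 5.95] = 4.02*b^2 - 2.38*b - 1.93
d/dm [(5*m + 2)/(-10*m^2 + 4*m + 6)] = (25*m^2 + 20*m + 11)/(2*(25*m^4 - 20*m^3 - 26*m^2 + 12*m + 9))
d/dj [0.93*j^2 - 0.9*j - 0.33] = 1.86*j - 0.9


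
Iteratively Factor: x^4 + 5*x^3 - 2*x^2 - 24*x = (x)*(x^3 + 5*x^2 - 2*x - 24) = x*(x - 2)*(x^2 + 7*x + 12) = x*(x - 2)*(x + 4)*(x + 3)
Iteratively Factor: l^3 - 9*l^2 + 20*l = (l)*(l^2 - 9*l + 20) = l*(l - 4)*(l - 5)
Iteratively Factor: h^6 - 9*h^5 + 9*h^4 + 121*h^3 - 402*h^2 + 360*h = (h + 4)*(h^5 - 13*h^4 + 61*h^3 - 123*h^2 + 90*h) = h*(h + 4)*(h^4 - 13*h^3 + 61*h^2 - 123*h + 90) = h*(h - 5)*(h + 4)*(h^3 - 8*h^2 + 21*h - 18) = h*(h - 5)*(h - 3)*(h + 4)*(h^2 - 5*h + 6) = h*(h - 5)*(h - 3)*(h - 2)*(h + 4)*(h - 3)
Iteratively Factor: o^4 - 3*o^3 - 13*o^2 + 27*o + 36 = (o - 3)*(o^3 - 13*o - 12) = (o - 4)*(o - 3)*(o^2 + 4*o + 3) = (o - 4)*(o - 3)*(o + 3)*(o + 1)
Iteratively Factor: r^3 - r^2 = (r - 1)*(r^2) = r*(r - 1)*(r)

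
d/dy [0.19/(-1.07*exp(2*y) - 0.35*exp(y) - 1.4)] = (0.4066*exp(y) + 0.0665)*exp(y)/(1.07*exp(2*y) + 0.35*exp(y) + 1.4)^2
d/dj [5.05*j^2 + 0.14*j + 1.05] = 10.1*j + 0.14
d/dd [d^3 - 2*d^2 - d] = 3*d^2 - 4*d - 1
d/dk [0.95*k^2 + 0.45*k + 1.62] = 1.9*k + 0.45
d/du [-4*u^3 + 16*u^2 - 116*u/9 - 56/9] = -12*u^2 + 32*u - 116/9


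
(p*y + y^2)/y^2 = (p + y)/y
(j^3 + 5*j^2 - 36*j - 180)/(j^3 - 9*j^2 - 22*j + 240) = (j + 6)/(j - 8)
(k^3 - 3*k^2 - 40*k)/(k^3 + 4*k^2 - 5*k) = (k - 8)/(k - 1)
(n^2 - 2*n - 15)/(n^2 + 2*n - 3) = (n - 5)/(n - 1)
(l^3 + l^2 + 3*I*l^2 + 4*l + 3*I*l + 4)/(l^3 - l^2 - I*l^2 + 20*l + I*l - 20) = (l^2 + l*(1 - I) - I)/(l^2 - l*(1 + 5*I) + 5*I)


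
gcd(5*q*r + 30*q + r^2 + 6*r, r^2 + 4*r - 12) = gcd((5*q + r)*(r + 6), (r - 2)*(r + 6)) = r + 6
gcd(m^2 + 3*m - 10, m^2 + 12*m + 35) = m + 5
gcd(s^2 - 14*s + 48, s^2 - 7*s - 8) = s - 8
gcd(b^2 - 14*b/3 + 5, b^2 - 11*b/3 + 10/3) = b - 5/3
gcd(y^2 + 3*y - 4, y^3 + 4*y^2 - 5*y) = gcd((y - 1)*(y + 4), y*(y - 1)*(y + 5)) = y - 1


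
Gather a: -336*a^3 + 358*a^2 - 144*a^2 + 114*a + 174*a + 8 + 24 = -336*a^3 + 214*a^2 + 288*a + 32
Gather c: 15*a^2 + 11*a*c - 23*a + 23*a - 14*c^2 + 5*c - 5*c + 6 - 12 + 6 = 15*a^2 + 11*a*c - 14*c^2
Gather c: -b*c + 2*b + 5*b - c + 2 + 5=7*b + c*(-b - 1) + 7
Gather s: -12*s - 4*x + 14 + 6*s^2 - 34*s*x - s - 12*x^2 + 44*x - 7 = 6*s^2 + s*(-34*x - 13) - 12*x^2 + 40*x + 7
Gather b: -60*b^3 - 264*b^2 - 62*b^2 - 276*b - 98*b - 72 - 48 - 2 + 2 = -60*b^3 - 326*b^2 - 374*b - 120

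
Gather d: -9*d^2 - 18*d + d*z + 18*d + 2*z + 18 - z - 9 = -9*d^2 + d*z + z + 9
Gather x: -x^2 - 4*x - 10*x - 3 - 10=-x^2 - 14*x - 13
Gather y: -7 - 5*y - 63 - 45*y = -50*y - 70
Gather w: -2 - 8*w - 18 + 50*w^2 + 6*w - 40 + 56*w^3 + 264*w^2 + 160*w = 56*w^3 + 314*w^2 + 158*w - 60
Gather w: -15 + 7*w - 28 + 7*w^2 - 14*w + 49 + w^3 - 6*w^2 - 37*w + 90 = w^3 + w^2 - 44*w + 96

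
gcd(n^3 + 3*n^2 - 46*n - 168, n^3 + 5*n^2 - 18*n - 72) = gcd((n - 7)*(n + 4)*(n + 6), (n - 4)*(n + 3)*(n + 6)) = n + 6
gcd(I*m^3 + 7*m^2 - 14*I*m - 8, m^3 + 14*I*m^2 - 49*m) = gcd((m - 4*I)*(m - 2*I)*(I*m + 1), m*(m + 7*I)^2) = 1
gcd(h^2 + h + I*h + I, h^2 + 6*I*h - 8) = 1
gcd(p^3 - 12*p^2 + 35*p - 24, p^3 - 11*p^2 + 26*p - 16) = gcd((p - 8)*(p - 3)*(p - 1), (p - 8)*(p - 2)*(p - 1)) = p^2 - 9*p + 8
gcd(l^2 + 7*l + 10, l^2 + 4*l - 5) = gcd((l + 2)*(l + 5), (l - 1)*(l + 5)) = l + 5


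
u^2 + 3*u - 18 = (u - 3)*(u + 6)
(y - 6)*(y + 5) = y^2 - y - 30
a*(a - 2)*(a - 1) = a^3 - 3*a^2 + 2*a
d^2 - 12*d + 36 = (d - 6)^2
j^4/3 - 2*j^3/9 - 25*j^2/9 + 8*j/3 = j*(j/3 + 1)*(j - 8/3)*(j - 1)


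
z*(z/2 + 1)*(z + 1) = z^3/2 + 3*z^2/2 + z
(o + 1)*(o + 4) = o^2 + 5*o + 4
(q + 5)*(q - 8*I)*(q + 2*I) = q^3 + 5*q^2 - 6*I*q^2 + 16*q - 30*I*q + 80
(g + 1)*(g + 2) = g^2 + 3*g + 2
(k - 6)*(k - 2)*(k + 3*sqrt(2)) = k^3 - 8*k^2 + 3*sqrt(2)*k^2 - 24*sqrt(2)*k + 12*k + 36*sqrt(2)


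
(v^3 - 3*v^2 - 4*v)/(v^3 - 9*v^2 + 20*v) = (v + 1)/(v - 5)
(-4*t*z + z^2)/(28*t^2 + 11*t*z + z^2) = z*(-4*t + z)/(28*t^2 + 11*t*z + z^2)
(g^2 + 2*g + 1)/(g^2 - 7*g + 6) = (g^2 + 2*g + 1)/(g^2 - 7*g + 6)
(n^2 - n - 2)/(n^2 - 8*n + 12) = (n + 1)/(n - 6)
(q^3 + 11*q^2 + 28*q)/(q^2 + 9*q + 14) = q*(q + 4)/(q + 2)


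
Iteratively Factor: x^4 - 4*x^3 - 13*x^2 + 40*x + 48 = (x - 4)*(x^3 - 13*x - 12) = (x - 4)*(x + 1)*(x^2 - x - 12) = (x - 4)^2*(x + 1)*(x + 3)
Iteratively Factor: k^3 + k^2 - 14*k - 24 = (k - 4)*(k^2 + 5*k + 6) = (k - 4)*(k + 2)*(k + 3)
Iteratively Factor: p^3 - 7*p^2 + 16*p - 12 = (p - 2)*(p^2 - 5*p + 6) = (p - 3)*(p - 2)*(p - 2)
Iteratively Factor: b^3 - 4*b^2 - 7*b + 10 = (b - 1)*(b^2 - 3*b - 10) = (b - 1)*(b + 2)*(b - 5)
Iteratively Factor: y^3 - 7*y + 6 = (y - 1)*(y^2 + y - 6) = (y - 2)*(y - 1)*(y + 3)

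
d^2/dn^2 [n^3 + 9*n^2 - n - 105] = 6*n + 18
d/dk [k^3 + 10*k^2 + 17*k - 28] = 3*k^2 + 20*k + 17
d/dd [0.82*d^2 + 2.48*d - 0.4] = 1.64*d + 2.48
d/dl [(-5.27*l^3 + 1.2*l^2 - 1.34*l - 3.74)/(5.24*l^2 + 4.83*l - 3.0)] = (-27.6148*l^4 - 50.9082*l^3 + 60.2476*l^2 + 31.9952*l + 22.0842)/(27.4576*l^4 + 50.6184*l^3 - 8.1111*l^2 - 28.98*l + 9.0)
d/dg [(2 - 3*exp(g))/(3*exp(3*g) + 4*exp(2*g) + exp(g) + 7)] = ((3*exp(g) - 2)*(9*exp(2*g) + 8*exp(g) + 1) - 9*exp(3*g) - 12*exp(2*g) - 3*exp(g) - 21)*exp(g)/(3*exp(3*g) + 4*exp(2*g) + exp(g) + 7)^2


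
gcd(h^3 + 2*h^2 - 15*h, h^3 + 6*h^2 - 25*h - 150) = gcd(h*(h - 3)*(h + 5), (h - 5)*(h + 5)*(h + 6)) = h + 5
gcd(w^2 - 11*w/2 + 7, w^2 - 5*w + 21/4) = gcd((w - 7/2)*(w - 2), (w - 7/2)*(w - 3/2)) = w - 7/2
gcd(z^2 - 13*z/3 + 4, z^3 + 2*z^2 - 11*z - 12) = z - 3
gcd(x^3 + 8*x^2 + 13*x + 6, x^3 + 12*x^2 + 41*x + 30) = x^2 + 7*x + 6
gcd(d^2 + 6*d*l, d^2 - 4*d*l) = d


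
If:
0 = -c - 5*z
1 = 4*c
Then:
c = 1/4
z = -1/20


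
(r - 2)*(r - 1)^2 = r^3 - 4*r^2 + 5*r - 2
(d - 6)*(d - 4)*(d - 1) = d^3 - 11*d^2 + 34*d - 24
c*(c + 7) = c^2 + 7*c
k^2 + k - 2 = (k - 1)*(k + 2)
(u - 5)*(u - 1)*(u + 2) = u^3 - 4*u^2 - 7*u + 10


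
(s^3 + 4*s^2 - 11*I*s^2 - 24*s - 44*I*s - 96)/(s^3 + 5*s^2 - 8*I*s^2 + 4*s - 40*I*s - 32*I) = (s - 3*I)/(s + 1)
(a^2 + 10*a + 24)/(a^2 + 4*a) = (a + 6)/a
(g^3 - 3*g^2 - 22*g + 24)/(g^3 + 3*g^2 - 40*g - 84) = (g^2 + 3*g - 4)/(g^2 + 9*g + 14)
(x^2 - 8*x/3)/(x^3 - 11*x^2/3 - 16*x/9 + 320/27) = 9*x/(9*x^2 - 9*x - 40)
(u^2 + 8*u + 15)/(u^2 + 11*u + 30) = (u + 3)/(u + 6)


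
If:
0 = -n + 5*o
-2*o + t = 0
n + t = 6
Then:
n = 30/7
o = 6/7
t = 12/7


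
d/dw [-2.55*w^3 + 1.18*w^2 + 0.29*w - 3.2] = -7.65*w^2 + 2.36*w + 0.29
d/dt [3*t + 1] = 3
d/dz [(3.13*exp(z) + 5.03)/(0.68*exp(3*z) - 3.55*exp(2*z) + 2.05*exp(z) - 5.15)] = (-4.2568*exp(3*z) + 0.850299999999999*exp(2*z) + 35.713*exp(z) - 26.431)*exp(z)/(0.4624*exp(6*z) - 4.828*exp(5*z) + 15.3905*exp(4*z) - 21.559*exp(3*z) + 40.7675*exp(2*z) - 21.115*exp(z) + 26.5225)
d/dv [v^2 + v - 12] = 2*v + 1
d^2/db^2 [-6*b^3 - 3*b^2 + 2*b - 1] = -36*b - 6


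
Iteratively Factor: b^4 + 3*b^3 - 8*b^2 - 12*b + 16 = (b + 2)*(b^3 + b^2 - 10*b + 8) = (b + 2)*(b + 4)*(b^2 - 3*b + 2) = (b - 2)*(b + 2)*(b + 4)*(b - 1)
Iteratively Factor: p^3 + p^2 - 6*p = (p + 3)*(p^2 - 2*p) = p*(p + 3)*(p - 2)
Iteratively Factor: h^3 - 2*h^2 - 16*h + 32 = (h + 4)*(h^2 - 6*h + 8) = (h - 4)*(h + 4)*(h - 2)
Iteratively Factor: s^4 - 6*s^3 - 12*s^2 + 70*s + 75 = (s - 5)*(s^3 - s^2 - 17*s - 15) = (s - 5)^2*(s^2 + 4*s + 3) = (s - 5)^2*(s + 1)*(s + 3)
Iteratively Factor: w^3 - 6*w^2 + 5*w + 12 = (w - 3)*(w^2 - 3*w - 4) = (w - 4)*(w - 3)*(w + 1)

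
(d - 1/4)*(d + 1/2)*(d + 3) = d^3 + 13*d^2/4 + 5*d/8 - 3/8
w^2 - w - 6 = (w - 3)*(w + 2)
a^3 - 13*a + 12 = (a - 3)*(a - 1)*(a + 4)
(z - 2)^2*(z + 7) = z^3 + 3*z^2 - 24*z + 28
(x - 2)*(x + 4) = x^2 + 2*x - 8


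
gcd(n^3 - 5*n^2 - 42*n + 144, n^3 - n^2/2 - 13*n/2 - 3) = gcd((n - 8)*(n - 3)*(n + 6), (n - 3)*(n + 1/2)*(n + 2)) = n - 3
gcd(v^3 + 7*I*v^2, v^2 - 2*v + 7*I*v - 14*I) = v + 7*I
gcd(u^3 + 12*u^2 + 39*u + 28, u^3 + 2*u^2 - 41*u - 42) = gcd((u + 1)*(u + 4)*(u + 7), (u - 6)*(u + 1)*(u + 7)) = u^2 + 8*u + 7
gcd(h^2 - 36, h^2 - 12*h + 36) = h - 6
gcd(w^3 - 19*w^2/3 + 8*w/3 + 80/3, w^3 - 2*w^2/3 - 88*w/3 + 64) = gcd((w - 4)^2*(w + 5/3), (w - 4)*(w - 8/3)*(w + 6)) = w - 4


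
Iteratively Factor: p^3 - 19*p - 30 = (p + 2)*(p^2 - 2*p - 15) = (p - 5)*(p + 2)*(p + 3)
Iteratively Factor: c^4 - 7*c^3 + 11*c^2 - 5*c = (c - 5)*(c^3 - 2*c^2 + c) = (c - 5)*(c - 1)*(c^2 - c) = (c - 5)*(c - 1)^2*(c)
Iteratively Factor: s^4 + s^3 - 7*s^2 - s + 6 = (s - 1)*(s^3 + 2*s^2 - 5*s - 6) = (s - 1)*(s + 3)*(s^2 - s - 2) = (s - 1)*(s + 1)*(s + 3)*(s - 2)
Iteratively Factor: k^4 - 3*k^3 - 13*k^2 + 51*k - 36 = (k - 1)*(k^3 - 2*k^2 - 15*k + 36) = (k - 3)*(k - 1)*(k^2 + k - 12) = (k - 3)*(k - 1)*(k + 4)*(k - 3)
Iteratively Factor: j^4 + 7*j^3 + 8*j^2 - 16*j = (j + 4)*(j^3 + 3*j^2 - 4*j) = (j + 4)^2*(j^2 - j) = (j - 1)*(j + 4)^2*(j)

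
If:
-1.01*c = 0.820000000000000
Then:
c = -0.81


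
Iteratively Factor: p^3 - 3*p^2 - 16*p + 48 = (p - 4)*(p^2 + p - 12) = (p - 4)*(p + 4)*(p - 3)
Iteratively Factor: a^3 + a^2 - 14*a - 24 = (a + 3)*(a^2 - 2*a - 8) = (a - 4)*(a + 3)*(a + 2)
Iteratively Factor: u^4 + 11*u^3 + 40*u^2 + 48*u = (u)*(u^3 + 11*u^2 + 40*u + 48) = u*(u + 3)*(u^2 + 8*u + 16) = u*(u + 3)*(u + 4)*(u + 4)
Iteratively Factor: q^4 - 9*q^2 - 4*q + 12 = (q - 1)*(q^3 + q^2 - 8*q - 12) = (q - 1)*(q + 2)*(q^2 - q - 6) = (q - 3)*(q - 1)*(q + 2)*(q + 2)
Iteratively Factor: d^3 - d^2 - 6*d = (d + 2)*(d^2 - 3*d) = d*(d + 2)*(d - 3)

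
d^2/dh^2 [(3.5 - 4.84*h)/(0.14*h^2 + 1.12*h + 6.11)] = (-(0.28*h + 1.12)*(0.56*h + 2.24)*(4.84*h - 3.5) + (4.0656*h + 9.8616)*(0.14*h^2 + 1.12*h + 6.11))/(0.14*h^2 + 1.12*h + 6.11)^3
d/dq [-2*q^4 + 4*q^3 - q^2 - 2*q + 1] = -8*q^3 + 12*q^2 - 2*q - 2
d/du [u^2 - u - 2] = 2*u - 1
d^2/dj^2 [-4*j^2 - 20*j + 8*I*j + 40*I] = -8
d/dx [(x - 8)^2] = 2*x - 16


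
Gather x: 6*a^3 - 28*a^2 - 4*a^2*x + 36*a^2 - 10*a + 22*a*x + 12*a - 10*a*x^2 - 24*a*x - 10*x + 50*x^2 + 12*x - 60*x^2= 6*a^3 + 8*a^2 + 2*a + x^2*(-10*a - 10) + x*(-4*a^2 - 2*a + 2)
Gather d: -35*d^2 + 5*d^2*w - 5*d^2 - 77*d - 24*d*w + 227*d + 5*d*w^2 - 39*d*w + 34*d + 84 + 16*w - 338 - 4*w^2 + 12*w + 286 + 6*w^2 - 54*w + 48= d^2*(5*w - 40) + d*(5*w^2 - 63*w + 184) + 2*w^2 - 26*w + 80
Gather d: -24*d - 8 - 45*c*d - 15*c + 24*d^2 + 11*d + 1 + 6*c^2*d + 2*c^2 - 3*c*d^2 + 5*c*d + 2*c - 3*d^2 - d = 2*c^2 - 13*c + d^2*(21 - 3*c) + d*(6*c^2 - 40*c - 14) - 7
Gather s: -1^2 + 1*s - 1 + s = 2*s - 2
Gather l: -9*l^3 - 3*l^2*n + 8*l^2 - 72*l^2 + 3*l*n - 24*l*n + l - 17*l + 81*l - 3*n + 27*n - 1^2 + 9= -9*l^3 + l^2*(-3*n - 64) + l*(65 - 21*n) + 24*n + 8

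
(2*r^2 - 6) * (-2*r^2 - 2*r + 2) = -4*r^4 - 4*r^3 + 16*r^2 + 12*r - 12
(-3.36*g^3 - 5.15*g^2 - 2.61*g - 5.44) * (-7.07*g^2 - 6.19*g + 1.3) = 23.7552*g^5 + 57.2089*g^4 + 45.9632*g^3 + 47.9217*g^2 + 30.2806*g - 7.072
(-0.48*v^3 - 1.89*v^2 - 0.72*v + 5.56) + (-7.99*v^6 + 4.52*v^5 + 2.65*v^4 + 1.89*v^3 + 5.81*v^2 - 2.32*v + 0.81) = -7.99*v^6 + 4.52*v^5 + 2.65*v^4 + 1.41*v^3 + 3.92*v^2 - 3.04*v + 6.37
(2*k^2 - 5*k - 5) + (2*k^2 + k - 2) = 4*k^2 - 4*k - 7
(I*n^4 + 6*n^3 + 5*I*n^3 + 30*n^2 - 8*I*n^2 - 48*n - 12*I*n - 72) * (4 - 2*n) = -2*I*n^5 - 12*n^4 - 6*I*n^4 - 36*n^3 + 36*I*n^3 + 216*n^2 - 8*I*n^2 - 48*n - 48*I*n - 288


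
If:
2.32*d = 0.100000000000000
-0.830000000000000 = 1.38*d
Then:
No Solution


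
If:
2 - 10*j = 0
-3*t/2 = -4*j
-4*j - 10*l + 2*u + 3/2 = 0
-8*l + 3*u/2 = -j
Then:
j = 1/5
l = -13/20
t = 8/15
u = -18/5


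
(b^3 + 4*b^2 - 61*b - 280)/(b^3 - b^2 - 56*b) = (b + 5)/b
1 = 1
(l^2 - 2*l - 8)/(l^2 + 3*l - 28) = (l + 2)/(l + 7)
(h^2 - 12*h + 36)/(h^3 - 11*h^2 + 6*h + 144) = (h - 6)/(h^2 - 5*h - 24)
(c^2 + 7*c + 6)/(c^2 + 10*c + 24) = (c + 1)/(c + 4)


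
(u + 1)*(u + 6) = u^2 + 7*u + 6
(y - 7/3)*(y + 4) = y^2 + 5*y/3 - 28/3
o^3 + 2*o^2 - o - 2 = (o - 1)*(o + 1)*(o + 2)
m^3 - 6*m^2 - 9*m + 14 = (m - 7)*(m - 1)*(m + 2)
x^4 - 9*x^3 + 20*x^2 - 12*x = x*(x - 6)*(x - 2)*(x - 1)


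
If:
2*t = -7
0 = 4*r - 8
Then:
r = 2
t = -7/2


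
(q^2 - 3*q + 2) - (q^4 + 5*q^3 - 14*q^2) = -q^4 - 5*q^3 + 15*q^2 - 3*q + 2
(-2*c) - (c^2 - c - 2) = -c^2 - c + 2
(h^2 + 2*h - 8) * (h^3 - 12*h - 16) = h^5 + 2*h^4 - 20*h^3 - 40*h^2 + 64*h + 128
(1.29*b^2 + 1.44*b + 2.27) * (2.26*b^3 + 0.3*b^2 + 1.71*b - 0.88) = 2.9154*b^5 + 3.6414*b^4 + 7.7681*b^3 + 2.0082*b^2 + 2.6145*b - 1.9976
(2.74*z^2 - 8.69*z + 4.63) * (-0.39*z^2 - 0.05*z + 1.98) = -1.0686*z^4 + 3.2521*z^3 + 4.054*z^2 - 17.4377*z + 9.1674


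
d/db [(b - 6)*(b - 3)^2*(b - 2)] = 4*b^3 - 42*b^2 + 138*b - 144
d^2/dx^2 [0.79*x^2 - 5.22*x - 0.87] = 1.58000000000000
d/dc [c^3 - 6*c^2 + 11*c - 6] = 3*c^2 - 12*c + 11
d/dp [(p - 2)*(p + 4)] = 2*p + 2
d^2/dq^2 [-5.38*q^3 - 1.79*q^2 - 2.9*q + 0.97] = -32.28*q - 3.58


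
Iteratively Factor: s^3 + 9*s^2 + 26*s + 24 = (s + 2)*(s^2 + 7*s + 12) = (s + 2)*(s + 3)*(s + 4)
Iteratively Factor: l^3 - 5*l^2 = (l)*(l^2 - 5*l) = l^2*(l - 5)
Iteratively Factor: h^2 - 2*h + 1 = (h - 1)*(h - 1)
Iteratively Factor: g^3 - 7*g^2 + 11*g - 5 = (g - 5)*(g^2 - 2*g + 1) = (g - 5)*(g - 1)*(g - 1)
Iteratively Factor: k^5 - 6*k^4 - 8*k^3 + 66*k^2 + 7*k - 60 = (k - 5)*(k^4 - k^3 - 13*k^2 + k + 12) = (k - 5)*(k + 1)*(k^3 - 2*k^2 - 11*k + 12) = (k - 5)*(k - 1)*(k + 1)*(k^2 - k - 12) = (k - 5)*(k - 4)*(k - 1)*(k + 1)*(k + 3)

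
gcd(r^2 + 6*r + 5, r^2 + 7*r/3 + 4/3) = r + 1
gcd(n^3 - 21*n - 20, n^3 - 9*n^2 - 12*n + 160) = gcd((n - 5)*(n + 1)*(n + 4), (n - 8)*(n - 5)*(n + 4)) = n^2 - n - 20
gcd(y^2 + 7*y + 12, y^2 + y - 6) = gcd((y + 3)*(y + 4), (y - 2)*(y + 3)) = y + 3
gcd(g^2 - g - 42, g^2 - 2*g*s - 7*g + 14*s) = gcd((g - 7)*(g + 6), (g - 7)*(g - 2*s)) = g - 7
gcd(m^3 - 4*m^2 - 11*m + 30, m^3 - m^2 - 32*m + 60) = m^2 - 7*m + 10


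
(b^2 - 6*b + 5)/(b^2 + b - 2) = (b - 5)/(b + 2)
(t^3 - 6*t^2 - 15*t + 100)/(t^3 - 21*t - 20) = (t - 5)/(t + 1)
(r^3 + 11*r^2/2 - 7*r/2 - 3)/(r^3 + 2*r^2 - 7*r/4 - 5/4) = 2*(r + 6)/(2*r + 5)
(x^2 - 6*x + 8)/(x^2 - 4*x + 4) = (x - 4)/(x - 2)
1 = 1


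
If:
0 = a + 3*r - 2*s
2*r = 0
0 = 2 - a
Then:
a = 2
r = 0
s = 1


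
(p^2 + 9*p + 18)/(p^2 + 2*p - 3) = (p + 6)/(p - 1)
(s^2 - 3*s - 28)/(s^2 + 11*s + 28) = (s - 7)/(s + 7)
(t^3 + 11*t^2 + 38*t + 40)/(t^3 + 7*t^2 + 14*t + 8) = (t + 5)/(t + 1)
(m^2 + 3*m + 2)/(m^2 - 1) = (m + 2)/(m - 1)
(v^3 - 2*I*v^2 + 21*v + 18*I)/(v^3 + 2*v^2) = (v^3 - 2*I*v^2 + 21*v + 18*I)/(v^2*(v + 2))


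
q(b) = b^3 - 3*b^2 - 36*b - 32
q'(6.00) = 36.00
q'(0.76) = -38.83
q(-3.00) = 22.00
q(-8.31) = -513.86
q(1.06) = -72.34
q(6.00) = -140.00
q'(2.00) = -36.00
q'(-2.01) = -11.82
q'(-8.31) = 221.03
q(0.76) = -60.65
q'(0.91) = -38.98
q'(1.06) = -38.99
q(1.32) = -82.45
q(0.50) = -50.62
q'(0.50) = -38.25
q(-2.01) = 20.12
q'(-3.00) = 9.00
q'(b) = 3*b^2 - 6*b - 36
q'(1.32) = -38.69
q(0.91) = -66.49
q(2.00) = -108.00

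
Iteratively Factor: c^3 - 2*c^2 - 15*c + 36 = (c - 3)*(c^2 + c - 12) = (c - 3)*(c + 4)*(c - 3)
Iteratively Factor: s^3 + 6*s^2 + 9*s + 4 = (s + 1)*(s^2 + 5*s + 4) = (s + 1)^2*(s + 4)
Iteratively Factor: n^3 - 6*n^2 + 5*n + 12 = (n - 4)*(n^2 - 2*n - 3) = (n - 4)*(n + 1)*(n - 3)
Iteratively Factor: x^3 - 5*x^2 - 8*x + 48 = (x - 4)*(x^2 - x - 12) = (x - 4)*(x + 3)*(x - 4)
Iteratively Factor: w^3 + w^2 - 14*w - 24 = (w + 3)*(w^2 - 2*w - 8) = (w - 4)*(w + 3)*(w + 2)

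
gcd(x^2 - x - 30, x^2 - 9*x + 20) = 1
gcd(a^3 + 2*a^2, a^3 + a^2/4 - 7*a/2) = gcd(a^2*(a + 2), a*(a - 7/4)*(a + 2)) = a^2 + 2*a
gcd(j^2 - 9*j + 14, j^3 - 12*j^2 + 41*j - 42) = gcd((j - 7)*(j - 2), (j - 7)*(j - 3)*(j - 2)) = j^2 - 9*j + 14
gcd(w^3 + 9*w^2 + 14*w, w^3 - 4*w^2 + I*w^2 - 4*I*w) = w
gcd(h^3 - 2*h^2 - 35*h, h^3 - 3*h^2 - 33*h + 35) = h^2 - 2*h - 35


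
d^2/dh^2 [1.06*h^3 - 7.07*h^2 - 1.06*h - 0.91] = 6.36*h - 14.14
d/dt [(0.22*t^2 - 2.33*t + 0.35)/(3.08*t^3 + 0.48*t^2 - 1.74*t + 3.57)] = (-0.6776*t^4 + 14.3528*t^3 - 2.4984*t^2 + 1.2348*t - 7.7091)/(9.4864*t^6 + 2.9568*t^5 - 10.488*t^4 + 20.3208*t^3 + 6.4548*t^2 - 12.4236*t + 12.7449)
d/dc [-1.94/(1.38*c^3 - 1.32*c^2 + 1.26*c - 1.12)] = (8.0316*c^2 - 5.1216*c + 2.4444)/(1.38*c^3 - 1.32*c^2 + 1.26*c - 1.12)^2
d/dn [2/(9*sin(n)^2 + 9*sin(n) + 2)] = -18*(2*sin(n) + 1)*cos(n)/(9*sin(n)^2 + 9*sin(n) + 2)^2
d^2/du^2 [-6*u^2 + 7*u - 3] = -12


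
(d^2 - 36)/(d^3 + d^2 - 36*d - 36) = 1/(d + 1)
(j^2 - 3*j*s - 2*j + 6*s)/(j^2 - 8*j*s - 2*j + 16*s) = (-j + 3*s)/(-j + 8*s)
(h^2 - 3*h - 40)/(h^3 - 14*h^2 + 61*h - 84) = (h^2 - 3*h - 40)/(h^3 - 14*h^2 + 61*h - 84)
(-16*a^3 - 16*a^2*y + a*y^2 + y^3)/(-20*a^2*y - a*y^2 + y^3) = (-4*a^2 - 3*a*y + y^2)/(y*(-5*a + y))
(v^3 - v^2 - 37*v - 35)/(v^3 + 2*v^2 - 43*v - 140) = (v + 1)/(v + 4)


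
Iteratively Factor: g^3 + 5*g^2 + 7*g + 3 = (g + 3)*(g^2 + 2*g + 1) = (g + 1)*(g + 3)*(g + 1)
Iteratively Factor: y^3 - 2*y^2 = (y - 2)*(y^2) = y*(y - 2)*(y)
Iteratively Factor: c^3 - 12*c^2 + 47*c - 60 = (c - 5)*(c^2 - 7*c + 12) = (c - 5)*(c - 4)*(c - 3)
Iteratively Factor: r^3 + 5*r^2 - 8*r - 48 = (r - 3)*(r^2 + 8*r + 16) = (r - 3)*(r + 4)*(r + 4)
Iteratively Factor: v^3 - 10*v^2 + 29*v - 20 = (v - 4)*(v^2 - 6*v + 5) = (v - 5)*(v - 4)*(v - 1)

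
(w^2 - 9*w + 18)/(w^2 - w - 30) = (w - 3)/(w + 5)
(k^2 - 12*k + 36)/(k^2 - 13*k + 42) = (k - 6)/(k - 7)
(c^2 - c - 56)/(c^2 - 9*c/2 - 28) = 2*(c + 7)/(2*c + 7)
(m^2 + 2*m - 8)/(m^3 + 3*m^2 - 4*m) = (m - 2)/(m*(m - 1))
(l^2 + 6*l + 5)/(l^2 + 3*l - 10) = (l + 1)/(l - 2)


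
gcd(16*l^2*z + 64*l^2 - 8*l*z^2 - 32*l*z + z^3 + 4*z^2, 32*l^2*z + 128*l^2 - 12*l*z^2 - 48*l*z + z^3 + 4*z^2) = -4*l*z - 16*l + z^2 + 4*z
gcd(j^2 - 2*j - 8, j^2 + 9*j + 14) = j + 2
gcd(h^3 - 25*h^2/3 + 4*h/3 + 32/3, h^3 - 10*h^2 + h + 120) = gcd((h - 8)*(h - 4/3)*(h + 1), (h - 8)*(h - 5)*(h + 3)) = h - 8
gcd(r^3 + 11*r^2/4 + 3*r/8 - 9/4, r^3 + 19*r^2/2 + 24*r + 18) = r^2 + 7*r/2 + 3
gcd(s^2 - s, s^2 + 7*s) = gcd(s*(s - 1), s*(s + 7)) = s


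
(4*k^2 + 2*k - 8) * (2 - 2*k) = -8*k^3 + 4*k^2 + 20*k - 16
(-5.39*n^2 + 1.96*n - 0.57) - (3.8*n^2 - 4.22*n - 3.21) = -9.19*n^2 + 6.18*n + 2.64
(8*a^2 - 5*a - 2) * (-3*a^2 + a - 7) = -24*a^4 + 23*a^3 - 55*a^2 + 33*a + 14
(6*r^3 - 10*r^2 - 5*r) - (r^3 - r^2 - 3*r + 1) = 5*r^3 - 9*r^2 - 2*r - 1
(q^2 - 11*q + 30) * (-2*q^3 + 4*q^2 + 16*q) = -2*q^5 + 26*q^4 - 88*q^3 - 56*q^2 + 480*q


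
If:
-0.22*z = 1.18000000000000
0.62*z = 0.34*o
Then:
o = -9.78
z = -5.36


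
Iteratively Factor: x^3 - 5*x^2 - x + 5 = (x - 1)*(x^2 - 4*x - 5) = (x - 1)*(x + 1)*(x - 5)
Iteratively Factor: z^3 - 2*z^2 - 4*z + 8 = (z - 2)*(z^2 - 4) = (z - 2)*(z + 2)*(z - 2)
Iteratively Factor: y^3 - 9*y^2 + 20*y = (y)*(y^2 - 9*y + 20) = y*(y - 5)*(y - 4)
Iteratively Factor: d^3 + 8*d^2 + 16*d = (d)*(d^2 + 8*d + 16) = d*(d + 4)*(d + 4)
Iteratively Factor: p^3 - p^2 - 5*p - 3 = (p + 1)*(p^2 - 2*p - 3) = (p - 3)*(p + 1)*(p + 1)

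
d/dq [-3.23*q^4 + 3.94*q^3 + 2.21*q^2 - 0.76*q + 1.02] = -12.92*q^3 + 11.82*q^2 + 4.42*q - 0.76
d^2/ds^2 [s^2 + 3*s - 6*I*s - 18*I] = 2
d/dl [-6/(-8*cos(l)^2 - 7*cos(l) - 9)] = 6*(16*cos(l) + 7)*sin(l)/(8*cos(l)^2 + 7*cos(l) + 9)^2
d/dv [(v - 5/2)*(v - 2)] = 2*v - 9/2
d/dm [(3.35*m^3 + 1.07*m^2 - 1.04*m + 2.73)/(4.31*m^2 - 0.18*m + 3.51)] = (14.4385*m^4 - 1.206*m^3 + 39.5653*m^2 - 16.0212*m - 3.159)/(18.5761*m^4 - 1.5516*m^3 + 30.2886*m^2 - 1.2636*m + 12.3201)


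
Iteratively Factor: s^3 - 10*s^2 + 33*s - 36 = (s - 3)*(s^2 - 7*s + 12) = (s - 3)^2*(s - 4)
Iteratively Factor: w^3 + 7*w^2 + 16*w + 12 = (w + 2)*(w^2 + 5*w + 6) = (w + 2)^2*(w + 3)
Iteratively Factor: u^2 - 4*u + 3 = (u - 1)*(u - 3)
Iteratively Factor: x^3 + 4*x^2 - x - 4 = (x + 1)*(x^2 + 3*x - 4) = (x - 1)*(x + 1)*(x + 4)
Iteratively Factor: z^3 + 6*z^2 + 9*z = (z)*(z^2 + 6*z + 9) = z*(z + 3)*(z + 3)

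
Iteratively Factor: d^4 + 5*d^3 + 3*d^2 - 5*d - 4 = (d - 1)*(d^3 + 6*d^2 + 9*d + 4) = (d - 1)*(d + 1)*(d^2 + 5*d + 4) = (d - 1)*(d + 1)^2*(d + 4)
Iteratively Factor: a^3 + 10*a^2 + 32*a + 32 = (a + 4)*(a^2 + 6*a + 8) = (a + 4)^2*(a + 2)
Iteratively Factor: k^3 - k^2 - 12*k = (k + 3)*(k^2 - 4*k) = k*(k + 3)*(k - 4)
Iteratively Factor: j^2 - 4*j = (j)*(j - 4)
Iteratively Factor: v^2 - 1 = (v + 1)*(v - 1)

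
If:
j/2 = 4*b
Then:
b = j/8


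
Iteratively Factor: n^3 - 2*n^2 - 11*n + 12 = (n + 3)*(n^2 - 5*n + 4) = (n - 4)*(n + 3)*(n - 1)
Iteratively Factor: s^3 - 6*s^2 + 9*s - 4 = (s - 1)*(s^2 - 5*s + 4) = (s - 4)*(s - 1)*(s - 1)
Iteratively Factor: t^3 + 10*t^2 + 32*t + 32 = (t + 4)*(t^2 + 6*t + 8) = (t + 4)^2*(t + 2)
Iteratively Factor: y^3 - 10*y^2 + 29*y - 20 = (y - 1)*(y^2 - 9*y + 20) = (y - 5)*(y - 1)*(y - 4)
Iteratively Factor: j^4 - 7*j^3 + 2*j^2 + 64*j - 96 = (j - 4)*(j^3 - 3*j^2 - 10*j + 24) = (j - 4)*(j - 2)*(j^2 - j - 12) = (j - 4)^2*(j - 2)*(j + 3)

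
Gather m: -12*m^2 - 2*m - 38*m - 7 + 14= -12*m^2 - 40*m + 7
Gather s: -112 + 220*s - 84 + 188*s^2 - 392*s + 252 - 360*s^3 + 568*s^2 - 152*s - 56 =-360*s^3 + 756*s^2 - 324*s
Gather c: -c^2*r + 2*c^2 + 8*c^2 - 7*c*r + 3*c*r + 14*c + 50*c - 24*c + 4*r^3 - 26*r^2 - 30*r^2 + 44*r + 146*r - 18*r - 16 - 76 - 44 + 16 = c^2*(10 - r) + c*(40 - 4*r) + 4*r^3 - 56*r^2 + 172*r - 120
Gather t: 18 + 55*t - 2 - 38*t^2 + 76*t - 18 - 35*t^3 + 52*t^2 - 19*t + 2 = -35*t^3 + 14*t^2 + 112*t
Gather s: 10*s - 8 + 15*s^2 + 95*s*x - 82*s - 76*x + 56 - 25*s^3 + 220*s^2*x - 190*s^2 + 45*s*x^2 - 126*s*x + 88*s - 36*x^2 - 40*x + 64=-25*s^3 + s^2*(220*x - 175) + s*(45*x^2 - 31*x + 16) - 36*x^2 - 116*x + 112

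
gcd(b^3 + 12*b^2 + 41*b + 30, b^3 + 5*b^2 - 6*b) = b + 6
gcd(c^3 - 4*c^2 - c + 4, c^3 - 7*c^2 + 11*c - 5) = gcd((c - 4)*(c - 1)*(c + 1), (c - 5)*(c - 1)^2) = c - 1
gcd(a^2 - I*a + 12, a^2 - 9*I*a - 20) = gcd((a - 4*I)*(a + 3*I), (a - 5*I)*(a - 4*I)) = a - 4*I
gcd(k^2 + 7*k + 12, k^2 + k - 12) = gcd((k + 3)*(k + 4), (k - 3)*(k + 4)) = k + 4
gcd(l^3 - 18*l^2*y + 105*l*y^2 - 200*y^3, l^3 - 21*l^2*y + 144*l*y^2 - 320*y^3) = l^2 - 13*l*y + 40*y^2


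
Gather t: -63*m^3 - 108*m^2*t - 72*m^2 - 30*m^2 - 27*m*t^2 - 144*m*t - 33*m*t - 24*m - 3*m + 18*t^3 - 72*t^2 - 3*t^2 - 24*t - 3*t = -63*m^3 - 102*m^2 - 27*m + 18*t^3 + t^2*(-27*m - 75) + t*(-108*m^2 - 177*m - 27)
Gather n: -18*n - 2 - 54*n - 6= -72*n - 8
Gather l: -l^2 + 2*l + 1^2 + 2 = -l^2 + 2*l + 3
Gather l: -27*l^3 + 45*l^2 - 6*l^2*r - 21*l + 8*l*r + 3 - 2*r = -27*l^3 + l^2*(45 - 6*r) + l*(8*r - 21) - 2*r + 3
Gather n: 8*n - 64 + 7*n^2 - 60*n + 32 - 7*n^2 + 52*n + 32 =0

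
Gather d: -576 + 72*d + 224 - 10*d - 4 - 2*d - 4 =60*d - 360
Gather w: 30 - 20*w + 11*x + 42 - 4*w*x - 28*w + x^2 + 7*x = w*(-4*x - 48) + x^2 + 18*x + 72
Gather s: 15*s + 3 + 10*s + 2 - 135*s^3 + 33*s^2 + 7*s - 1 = -135*s^3 + 33*s^2 + 32*s + 4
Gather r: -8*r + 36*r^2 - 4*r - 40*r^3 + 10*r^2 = -40*r^3 + 46*r^2 - 12*r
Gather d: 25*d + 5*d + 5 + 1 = 30*d + 6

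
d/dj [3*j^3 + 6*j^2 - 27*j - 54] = 9*j^2 + 12*j - 27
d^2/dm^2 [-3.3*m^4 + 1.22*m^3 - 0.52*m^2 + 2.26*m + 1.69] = -39.6*m^2 + 7.32*m - 1.04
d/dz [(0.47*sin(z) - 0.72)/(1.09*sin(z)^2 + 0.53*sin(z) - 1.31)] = (-0.5123*sin(z)^2 + 1.5696*sin(z) - 0.2341)*cos(z)/(1.1881*sin(z)^4 + 1.1554*sin(z)^3 - 2.5749*sin(z)^2 - 1.3886*sin(z) + 1.7161)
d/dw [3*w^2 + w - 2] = 6*w + 1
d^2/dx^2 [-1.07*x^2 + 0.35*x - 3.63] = -2.14000000000000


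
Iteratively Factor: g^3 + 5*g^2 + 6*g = (g + 3)*(g^2 + 2*g) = g*(g + 3)*(g + 2)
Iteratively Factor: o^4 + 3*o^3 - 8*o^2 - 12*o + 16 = (o + 4)*(o^3 - o^2 - 4*o + 4) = (o + 2)*(o + 4)*(o^2 - 3*o + 2) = (o - 2)*(o + 2)*(o + 4)*(o - 1)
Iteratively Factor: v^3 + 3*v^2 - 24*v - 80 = (v + 4)*(v^2 - v - 20) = (v - 5)*(v + 4)*(v + 4)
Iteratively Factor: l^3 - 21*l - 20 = (l - 5)*(l^2 + 5*l + 4) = (l - 5)*(l + 4)*(l + 1)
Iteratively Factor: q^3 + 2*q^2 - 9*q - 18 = (q - 3)*(q^2 + 5*q + 6) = (q - 3)*(q + 2)*(q + 3)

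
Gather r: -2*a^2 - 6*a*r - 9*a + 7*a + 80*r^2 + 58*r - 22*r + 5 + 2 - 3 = -2*a^2 - 2*a + 80*r^2 + r*(36 - 6*a) + 4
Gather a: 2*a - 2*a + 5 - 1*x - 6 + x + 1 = 0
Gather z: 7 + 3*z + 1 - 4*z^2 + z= -4*z^2 + 4*z + 8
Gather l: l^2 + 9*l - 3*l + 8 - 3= l^2 + 6*l + 5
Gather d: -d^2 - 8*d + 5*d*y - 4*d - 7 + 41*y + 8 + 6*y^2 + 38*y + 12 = -d^2 + d*(5*y - 12) + 6*y^2 + 79*y + 13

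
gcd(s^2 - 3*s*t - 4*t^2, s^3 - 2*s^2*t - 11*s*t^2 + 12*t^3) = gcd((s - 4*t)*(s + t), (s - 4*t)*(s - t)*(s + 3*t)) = s - 4*t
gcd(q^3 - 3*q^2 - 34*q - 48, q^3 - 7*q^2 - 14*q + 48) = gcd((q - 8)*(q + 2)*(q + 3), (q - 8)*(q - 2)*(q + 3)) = q^2 - 5*q - 24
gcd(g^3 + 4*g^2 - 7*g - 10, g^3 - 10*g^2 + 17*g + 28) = g + 1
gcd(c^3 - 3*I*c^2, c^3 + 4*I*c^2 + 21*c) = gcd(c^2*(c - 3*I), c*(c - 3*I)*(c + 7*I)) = c^2 - 3*I*c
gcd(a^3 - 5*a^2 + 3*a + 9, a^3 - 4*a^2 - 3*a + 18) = a^2 - 6*a + 9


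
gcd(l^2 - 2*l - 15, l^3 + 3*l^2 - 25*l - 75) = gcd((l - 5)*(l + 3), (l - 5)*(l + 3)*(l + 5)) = l^2 - 2*l - 15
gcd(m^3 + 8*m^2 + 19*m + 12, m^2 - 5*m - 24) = m + 3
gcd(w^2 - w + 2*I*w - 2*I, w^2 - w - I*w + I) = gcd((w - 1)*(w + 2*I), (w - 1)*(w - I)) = w - 1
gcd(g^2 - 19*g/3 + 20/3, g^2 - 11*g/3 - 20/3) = g - 5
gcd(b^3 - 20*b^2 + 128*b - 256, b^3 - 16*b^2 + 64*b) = b^2 - 16*b + 64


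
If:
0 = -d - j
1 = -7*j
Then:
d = 1/7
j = -1/7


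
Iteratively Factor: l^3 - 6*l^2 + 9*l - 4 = (l - 1)*(l^2 - 5*l + 4) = (l - 1)^2*(l - 4)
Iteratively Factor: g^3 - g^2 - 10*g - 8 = (g + 2)*(g^2 - 3*g - 4) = (g - 4)*(g + 2)*(g + 1)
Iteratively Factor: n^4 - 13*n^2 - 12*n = (n + 1)*(n^3 - n^2 - 12*n) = (n + 1)*(n + 3)*(n^2 - 4*n) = n*(n + 1)*(n + 3)*(n - 4)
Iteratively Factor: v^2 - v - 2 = (v + 1)*(v - 2)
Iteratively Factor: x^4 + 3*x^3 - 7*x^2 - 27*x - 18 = (x + 2)*(x^3 + x^2 - 9*x - 9) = (x + 2)*(x + 3)*(x^2 - 2*x - 3) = (x - 3)*(x + 2)*(x + 3)*(x + 1)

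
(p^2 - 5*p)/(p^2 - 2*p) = (p - 5)/(p - 2)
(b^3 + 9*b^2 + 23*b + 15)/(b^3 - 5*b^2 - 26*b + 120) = (b^2 + 4*b + 3)/(b^2 - 10*b + 24)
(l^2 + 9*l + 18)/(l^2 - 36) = (l + 3)/(l - 6)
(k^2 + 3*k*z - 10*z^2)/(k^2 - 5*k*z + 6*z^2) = (-k - 5*z)/(-k + 3*z)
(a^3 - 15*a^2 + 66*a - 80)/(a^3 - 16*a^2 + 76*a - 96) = (a - 5)/(a - 6)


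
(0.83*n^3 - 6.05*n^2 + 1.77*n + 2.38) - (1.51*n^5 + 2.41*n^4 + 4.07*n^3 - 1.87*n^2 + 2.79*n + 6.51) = -1.51*n^5 - 2.41*n^4 - 3.24*n^3 - 4.18*n^2 - 1.02*n - 4.13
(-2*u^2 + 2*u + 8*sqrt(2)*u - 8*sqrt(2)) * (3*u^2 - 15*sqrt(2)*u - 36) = -6*u^4 + 6*u^3 + 54*sqrt(2)*u^3 - 168*u^2 - 54*sqrt(2)*u^2 - 288*sqrt(2)*u + 168*u + 288*sqrt(2)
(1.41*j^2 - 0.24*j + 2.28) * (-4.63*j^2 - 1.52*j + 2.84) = -6.5283*j^4 - 1.032*j^3 - 6.1872*j^2 - 4.1472*j + 6.4752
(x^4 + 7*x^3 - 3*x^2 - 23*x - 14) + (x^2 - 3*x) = x^4 + 7*x^3 - 2*x^2 - 26*x - 14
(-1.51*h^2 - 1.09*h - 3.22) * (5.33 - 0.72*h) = 1.0872*h^3 - 7.2635*h^2 - 3.4913*h - 17.1626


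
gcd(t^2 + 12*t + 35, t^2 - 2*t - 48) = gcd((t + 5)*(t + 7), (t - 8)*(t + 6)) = 1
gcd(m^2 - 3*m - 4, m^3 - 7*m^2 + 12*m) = m - 4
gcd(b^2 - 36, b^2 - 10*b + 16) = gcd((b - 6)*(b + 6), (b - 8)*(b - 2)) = 1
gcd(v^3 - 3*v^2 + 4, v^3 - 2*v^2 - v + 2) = v^2 - v - 2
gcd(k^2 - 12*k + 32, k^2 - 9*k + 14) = 1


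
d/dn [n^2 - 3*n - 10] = 2*n - 3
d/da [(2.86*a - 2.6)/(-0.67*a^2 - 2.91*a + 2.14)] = (1.9162*a^2 - 3.484*a - 1.4456)/(0.4489*a^4 + 3.8994*a^3 + 5.6005*a^2 - 12.4548*a + 4.5796)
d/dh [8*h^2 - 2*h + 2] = 16*h - 2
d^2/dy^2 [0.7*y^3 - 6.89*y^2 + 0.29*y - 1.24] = 4.2*y - 13.78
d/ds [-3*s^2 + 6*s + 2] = 6 - 6*s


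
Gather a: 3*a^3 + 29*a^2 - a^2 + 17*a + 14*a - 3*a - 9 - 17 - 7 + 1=3*a^3 + 28*a^2 + 28*a - 32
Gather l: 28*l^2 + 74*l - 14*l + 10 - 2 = 28*l^2 + 60*l + 8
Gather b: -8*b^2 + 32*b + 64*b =-8*b^2 + 96*b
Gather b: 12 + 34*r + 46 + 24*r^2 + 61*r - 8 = 24*r^2 + 95*r + 50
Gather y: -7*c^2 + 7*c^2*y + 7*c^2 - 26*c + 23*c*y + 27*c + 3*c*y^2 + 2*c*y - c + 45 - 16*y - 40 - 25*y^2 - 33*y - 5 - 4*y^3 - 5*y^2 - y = -4*y^3 + y^2*(3*c - 30) + y*(7*c^2 + 25*c - 50)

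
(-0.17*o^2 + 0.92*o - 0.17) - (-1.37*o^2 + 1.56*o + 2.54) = 1.2*o^2 - 0.64*o - 2.71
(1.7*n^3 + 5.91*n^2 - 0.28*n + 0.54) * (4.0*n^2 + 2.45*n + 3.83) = 6.8*n^5 + 27.805*n^4 + 19.8705*n^3 + 24.1093*n^2 + 0.2506*n + 2.0682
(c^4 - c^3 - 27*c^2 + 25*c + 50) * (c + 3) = c^5 + 2*c^4 - 30*c^3 - 56*c^2 + 125*c + 150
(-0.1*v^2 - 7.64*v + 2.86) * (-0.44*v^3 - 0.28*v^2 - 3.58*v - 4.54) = 0.044*v^5 + 3.3896*v^4 + 1.2388*v^3 + 27.0044*v^2 + 24.4468*v - 12.9844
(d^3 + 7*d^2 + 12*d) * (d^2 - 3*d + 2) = d^5 + 4*d^4 - 7*d^3 - 22*d^2 + 24*d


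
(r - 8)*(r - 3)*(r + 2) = r^3 - 9*r^2 + 2*r + 48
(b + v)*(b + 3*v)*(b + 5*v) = b^3 + 9*b^2*v + 23*b*v^2 + 15*v^3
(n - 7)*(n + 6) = n^2 - n - 42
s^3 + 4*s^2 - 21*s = s*(s - 3)*(s + 7)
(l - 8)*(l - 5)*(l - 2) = l^3 - 15*l^2 + 66*l - 80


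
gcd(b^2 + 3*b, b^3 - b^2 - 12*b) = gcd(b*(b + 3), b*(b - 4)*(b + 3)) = b^2 + 3*b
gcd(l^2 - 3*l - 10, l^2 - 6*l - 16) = l + 2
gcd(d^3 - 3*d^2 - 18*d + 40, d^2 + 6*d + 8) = d + 4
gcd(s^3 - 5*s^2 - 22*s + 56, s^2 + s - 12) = s + 4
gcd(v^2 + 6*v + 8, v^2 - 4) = v + 2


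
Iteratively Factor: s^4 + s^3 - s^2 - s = (s - 1)*(s^3 + 2*s^2 + s) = (s - 1)*(s + 1)*(s^2 + s) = (s - 1)*(s + 1)^2*(s)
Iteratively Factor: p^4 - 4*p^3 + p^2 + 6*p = (p)*(p^3 - 4*p^2 + p + 6) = p*(p - 3)*(p^2 - p - 2) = p*(p - 3)*(p + 1)*(p - 2)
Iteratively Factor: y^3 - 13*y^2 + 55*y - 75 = (y - 5)*(y^2 - 8*y + 15) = (y - 5)*(y - 3)*(y - 5)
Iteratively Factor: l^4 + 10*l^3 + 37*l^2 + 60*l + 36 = (l + 2)*(l^3 + 8*l^2 + 21*l + 18) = (l + 2)*(l + 3)*(l^2 + 5*l + 6) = (l + 2)^2*(l + 3)*(l + 3)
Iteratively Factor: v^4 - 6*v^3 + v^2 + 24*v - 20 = (v - 1)*(v^3 - 5*v^2 - 4*v + 20) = (v - 1)*(v + 2)*(v^2 - 7*v + 10) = (v - 2)*(v - 1)*(v + 2)*(v - 5)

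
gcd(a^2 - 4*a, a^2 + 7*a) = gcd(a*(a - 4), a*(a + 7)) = a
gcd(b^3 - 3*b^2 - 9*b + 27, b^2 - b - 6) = b - 3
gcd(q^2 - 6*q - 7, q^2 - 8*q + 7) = q - 7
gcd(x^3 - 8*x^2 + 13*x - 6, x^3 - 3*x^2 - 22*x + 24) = x^2 - 7*x + 6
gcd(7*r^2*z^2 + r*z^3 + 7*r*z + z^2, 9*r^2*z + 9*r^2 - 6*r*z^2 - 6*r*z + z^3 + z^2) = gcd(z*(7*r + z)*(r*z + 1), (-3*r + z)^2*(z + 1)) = 1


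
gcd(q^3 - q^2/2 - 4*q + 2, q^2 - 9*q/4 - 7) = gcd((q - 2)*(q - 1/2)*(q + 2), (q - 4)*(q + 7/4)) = 1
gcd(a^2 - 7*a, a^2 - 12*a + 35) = a - 7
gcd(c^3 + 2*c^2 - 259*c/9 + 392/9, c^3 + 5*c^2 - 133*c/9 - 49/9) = c^2 + 14*c/3 - 49/3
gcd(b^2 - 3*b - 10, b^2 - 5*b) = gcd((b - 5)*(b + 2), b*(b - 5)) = b - 5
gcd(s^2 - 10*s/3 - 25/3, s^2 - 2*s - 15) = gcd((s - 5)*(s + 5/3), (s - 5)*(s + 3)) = s - 5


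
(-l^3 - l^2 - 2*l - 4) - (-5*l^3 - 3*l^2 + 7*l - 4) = 4*l^3 + 2*l^2 - 9*l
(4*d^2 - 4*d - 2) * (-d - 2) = -4*d^3 - 4*d^2 + 10*d + 4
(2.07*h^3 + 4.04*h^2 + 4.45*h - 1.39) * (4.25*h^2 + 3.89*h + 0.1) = 8.7975*h^5 + 25.2223*h^4 + 34.8351*h^3 + 11.807*h^2 - 4.9621*h - 0.139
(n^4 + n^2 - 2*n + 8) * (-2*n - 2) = -2*n^5 - 2*n^4 - 2*n^3 + 2*n^2 - 12*n - 16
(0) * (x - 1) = 0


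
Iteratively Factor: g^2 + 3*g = (g + 3)*(g)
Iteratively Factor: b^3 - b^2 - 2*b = (b)*(b^2 - b - 2) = b*(b + 1)*(b - 2)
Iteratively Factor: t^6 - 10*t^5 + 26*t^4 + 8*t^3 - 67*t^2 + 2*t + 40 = (t - 4)*(t^5 - 6*t^4 + 2*t^3 + 16*t^2 - 3*t - 10) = (t - 5)*(t - 4)*(t^4 - t^3 - 3*t^2 + t + 2) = (t - 5)*(t - 4)*(t - 2)*(t^3 + t^2 - t - 1) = (t - 5)*(t - 4)*(t - 2)*(t - 1)*(t^2 + 2*t + 1) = (t - 5)*(t - 4)*(t - 2)*(t - 1)*(t + 1)*(t + 1)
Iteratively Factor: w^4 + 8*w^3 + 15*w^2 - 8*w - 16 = (w + 4)*(w^3 + 4*w^2 - w - 4) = (w + 1)*(w + 4)*(w^2 + 3*w - 4) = (w + 1)*(w + 4)^2*(w - 1)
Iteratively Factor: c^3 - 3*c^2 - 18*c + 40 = (c + 4)*(c^2 - 7*c + 10) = (c - 5)*(c + 4)*(c - 2)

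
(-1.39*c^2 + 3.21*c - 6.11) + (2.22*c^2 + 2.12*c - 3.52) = 0.83*c^2 + 5.33*c - 9.63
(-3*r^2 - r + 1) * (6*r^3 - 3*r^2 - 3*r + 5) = -18*r^5 + 3*r^4 + 18*r^3 - 15*r^2 - 8*r + 5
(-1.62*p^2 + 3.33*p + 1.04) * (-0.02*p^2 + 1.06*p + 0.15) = 0.0324*p^4 - 1.7838*p^3 + 3.266*p^2 + 1.6019*p + 0.156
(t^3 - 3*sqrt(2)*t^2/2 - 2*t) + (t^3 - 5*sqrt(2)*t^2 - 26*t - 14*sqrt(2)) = 2*t^3 - 13*sqrt(2)*t^2/2 - 28*t - 14*sqrt(2)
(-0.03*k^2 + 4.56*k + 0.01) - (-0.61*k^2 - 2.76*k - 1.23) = 0.58*k^2 + 7.32*k + 1.24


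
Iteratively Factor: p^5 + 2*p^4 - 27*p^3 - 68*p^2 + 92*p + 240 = (p - 2)*(p^4 + 4*p^3 - 19*p^2 - 106*p - 120) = (p - 2)*(p + 2)*(p^3 + 2*p^2 - 23*p - 60) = (p - 5)*(p - 2)*(p + 2)*(p^2 + 7*p + 12) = (p - 5)*(p - 2)*(p + 2)*(p + 3)*(p + 4)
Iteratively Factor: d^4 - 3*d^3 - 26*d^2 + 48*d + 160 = (d - 4)*(d^3 + d^2 - 22*d - 40) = (d - 5)*(d - 4)*(d^2 + 6*d + 8) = (d - 5)*(d - 4)*(d + 2)*(d + 4)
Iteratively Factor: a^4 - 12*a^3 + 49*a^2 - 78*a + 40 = (a - 5)*(a^3 - 7*a^2 + 14*a - 8) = (a - 5)*(a - 1)*(a^2 - 6*a + 8) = (a - 5)*(a - 2)*(a - 1)*(a - 4)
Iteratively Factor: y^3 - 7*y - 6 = (y + 1)*(y^2 - y - 6) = (y - 3)*(y + 1)*(y + 2)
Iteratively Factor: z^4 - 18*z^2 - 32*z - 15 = (z + 1)*(z^3 - z^2 - 17*z - 15) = (z - 5)*(z + 1)*(z^2 + 4*z + 3) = (z - 5)*(z + 1)^2*(z + 3)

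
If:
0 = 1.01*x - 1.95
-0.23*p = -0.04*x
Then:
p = 0.34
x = 1.93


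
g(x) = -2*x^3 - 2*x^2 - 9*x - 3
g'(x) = -6*x^2 - 4*x - 9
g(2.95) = -98.30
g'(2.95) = -73.02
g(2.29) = -58.12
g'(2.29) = -49.62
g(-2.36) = 33.39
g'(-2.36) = -32.98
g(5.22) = -388.95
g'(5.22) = -193.37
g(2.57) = -73.29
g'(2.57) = -58.91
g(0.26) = -5.51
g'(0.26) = -10.45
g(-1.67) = 15.77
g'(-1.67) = -19.05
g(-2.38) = 34.05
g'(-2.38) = -33.47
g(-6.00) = 411.00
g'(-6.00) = -201.00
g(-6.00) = 411.00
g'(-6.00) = -201.00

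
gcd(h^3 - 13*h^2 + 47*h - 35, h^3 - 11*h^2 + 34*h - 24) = h - 1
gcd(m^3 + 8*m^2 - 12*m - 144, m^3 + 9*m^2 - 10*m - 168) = m^2 + 2*m - 24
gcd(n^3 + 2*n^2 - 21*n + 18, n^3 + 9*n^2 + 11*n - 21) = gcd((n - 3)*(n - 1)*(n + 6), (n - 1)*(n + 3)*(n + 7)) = n - 1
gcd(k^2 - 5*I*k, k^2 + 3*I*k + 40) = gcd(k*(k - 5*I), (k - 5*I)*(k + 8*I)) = k - 5*I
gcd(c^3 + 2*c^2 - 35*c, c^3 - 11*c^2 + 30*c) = c^2 - 5*c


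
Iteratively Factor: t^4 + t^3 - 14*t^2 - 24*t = (t - 4)*(t^3 + 5*t^2 + 6*t) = (t - 4)*(t + 2)*(t^2 + 3*t) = (t - 4)*(t + 2)*(t + 3)*(t)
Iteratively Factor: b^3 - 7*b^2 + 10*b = (b - 2)*(b^2 - 5*b) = b*(b - 2)*(b - 5)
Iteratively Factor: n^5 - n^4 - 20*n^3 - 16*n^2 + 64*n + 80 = (n + 2)*(n^4 - 3*n^3 - 14*n^2 + 12*n + 40) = (n + 2)^2*(n^3 - 5*n^2 - 4*n + 20) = (n + 2)^3*(n^2 - 7*n + 10) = (n - 5)*(n + 2)^3*(n - 2)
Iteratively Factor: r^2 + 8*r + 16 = (r + 4)*(r + 4)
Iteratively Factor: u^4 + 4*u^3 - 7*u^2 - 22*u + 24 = (u - 2)*(u^3 + 6*u^2 + 5*u - 12) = (u - 2)*(u - 1)*(u^2 + 7*u + 12) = (u - 2)*(u - 1)*(u + 4)*(u + 3)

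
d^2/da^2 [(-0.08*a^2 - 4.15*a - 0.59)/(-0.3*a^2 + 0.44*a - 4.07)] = (0.76812*a^3 - 0.267479999999999*a^2 - 30.87018*a + 16.301692)/(0.027*a^6 - 0.1188*a^5 + 1.27314*a^4 - 3.308624*a^3 + 17.272266*a^2 - 21.865668*a + 67.419143)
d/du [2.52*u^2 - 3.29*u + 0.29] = 5.04*u - 3.29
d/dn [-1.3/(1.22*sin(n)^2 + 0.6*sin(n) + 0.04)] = (3.172*sin(n) + 0.78)*cos(n)/(1.22*sin(n)^2 + 0.6*sin(n) + 0.04)^2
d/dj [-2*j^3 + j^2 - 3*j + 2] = -6*j^2 + 2*j - 3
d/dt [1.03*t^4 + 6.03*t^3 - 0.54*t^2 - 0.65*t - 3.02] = 4.12*t^3 + 18.09*t^2 - 1.08*t - 0.65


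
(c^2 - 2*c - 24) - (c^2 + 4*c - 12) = -6*c - 12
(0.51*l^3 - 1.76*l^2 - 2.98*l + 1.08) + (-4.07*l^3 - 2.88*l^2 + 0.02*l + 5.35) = -3.56*l^3 - 4.64*l^2 - 2.96*l + 6.43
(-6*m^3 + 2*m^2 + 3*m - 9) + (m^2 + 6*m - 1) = -6*m^3 + 3*m^2 + 9*m - 10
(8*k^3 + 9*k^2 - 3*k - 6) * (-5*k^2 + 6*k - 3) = -40*k^5 + 3*k^4 + 45*k^3 - 15*k^2 - 27*k + 18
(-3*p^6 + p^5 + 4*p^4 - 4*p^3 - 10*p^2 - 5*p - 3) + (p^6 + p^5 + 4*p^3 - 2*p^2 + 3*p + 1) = -2*p^6 + 2*p^5 + 4*p^4 - 12*p^2 - 2*p - 2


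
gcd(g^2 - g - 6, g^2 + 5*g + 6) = g + 2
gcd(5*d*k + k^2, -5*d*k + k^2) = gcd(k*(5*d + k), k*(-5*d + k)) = k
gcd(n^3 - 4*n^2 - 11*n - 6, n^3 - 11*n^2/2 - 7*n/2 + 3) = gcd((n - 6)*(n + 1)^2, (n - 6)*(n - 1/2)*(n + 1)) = n^2 - 5*n - 6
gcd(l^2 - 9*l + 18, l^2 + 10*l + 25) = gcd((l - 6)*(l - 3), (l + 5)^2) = 1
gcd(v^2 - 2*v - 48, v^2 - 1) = 1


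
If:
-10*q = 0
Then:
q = 0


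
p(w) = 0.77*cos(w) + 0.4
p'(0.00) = 0.00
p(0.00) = 1.17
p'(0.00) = 0.00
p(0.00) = 1.17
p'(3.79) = 0.47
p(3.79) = -0.21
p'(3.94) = 0.55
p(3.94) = -0.14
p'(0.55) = -0.40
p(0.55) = 1.06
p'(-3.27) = -0.10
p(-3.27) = -0.36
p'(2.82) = -0.24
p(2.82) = -0.33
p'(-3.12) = 0.02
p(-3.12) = -0.37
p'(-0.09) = 0.07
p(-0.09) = 1.17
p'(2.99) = -0.12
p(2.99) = -0.36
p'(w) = -0.77*sin(w)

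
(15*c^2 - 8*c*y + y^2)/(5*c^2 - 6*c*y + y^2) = (-3*c + y)/(-c + y)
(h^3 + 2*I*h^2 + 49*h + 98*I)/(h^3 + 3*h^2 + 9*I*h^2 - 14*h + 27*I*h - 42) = (h - 7*I)/(h + 3)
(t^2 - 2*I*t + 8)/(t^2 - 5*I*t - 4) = (t + 2*I)/(t - I)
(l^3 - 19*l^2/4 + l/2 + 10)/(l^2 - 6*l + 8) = l + 5/4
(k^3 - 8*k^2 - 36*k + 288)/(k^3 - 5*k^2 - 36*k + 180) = (k - 8)/(k - 5)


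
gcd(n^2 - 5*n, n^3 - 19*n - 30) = n - 5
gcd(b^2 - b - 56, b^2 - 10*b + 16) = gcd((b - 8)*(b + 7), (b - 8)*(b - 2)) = b - 8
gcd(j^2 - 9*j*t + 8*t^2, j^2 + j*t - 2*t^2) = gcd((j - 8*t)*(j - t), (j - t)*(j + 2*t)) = -j + t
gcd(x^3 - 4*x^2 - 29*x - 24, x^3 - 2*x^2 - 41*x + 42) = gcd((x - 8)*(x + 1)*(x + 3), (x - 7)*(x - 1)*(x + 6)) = 1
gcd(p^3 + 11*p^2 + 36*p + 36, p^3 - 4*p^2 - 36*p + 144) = p + 6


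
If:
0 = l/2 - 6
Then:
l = 12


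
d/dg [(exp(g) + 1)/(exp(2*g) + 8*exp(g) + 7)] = -exp(g)/(exp(2*g) + 14*exp(g) + 49)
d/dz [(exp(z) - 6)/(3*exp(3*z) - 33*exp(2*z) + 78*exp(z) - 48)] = (-(exp(z) - 6)*(3*exp(2*z) - 22*exp(z) + 26) + exp(3*z) - 11*exp(2*z) + 26*exp(z) - 16)*exp(z)/(3*(exp(3*z) - 11*exp(2*z) + 26*exp(z) - 16)^2)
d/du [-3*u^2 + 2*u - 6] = 2 - 6*u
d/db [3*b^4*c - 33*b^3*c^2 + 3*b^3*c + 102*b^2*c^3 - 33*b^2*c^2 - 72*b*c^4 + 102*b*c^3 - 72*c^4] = 3*c*(4*b^3 - 33*b^2*c + 3*b^2 + 68*b*c^2 - 22*b*c - 24*c^3 + 34*c^2)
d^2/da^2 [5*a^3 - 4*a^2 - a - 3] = 30*a - 8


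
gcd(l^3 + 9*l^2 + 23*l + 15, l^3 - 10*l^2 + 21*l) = 1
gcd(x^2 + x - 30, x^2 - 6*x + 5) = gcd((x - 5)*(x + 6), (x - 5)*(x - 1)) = x - 5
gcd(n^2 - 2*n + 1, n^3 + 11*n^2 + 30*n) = 1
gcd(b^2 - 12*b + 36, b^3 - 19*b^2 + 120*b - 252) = b^2 - 12*b + 36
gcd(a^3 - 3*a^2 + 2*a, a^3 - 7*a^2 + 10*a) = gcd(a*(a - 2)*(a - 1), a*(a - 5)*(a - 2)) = a^2 - 2*a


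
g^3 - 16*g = g*(g - 4)*(g + 4)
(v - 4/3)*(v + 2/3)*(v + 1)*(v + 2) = v^4 + 7*v^3/3 - 8*v^2/9 - 4*v - 16/9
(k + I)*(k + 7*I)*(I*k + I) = I*k^3 - 8*k^2 + I*k^2 - 8*k - 7*I*k - 7*I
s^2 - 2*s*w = s*(s - 2*w)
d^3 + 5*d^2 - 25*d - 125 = (d - 5)*(d + 5)^2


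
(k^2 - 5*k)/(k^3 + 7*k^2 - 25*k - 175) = k/(k^2 + 12*k + 35)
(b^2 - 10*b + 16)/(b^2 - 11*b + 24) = (b - 2)/(b - 3)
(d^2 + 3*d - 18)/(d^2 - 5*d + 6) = (d + 6)/(d - 2)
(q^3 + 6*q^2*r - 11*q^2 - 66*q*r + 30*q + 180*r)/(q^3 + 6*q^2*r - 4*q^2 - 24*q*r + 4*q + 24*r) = (q^2 - 11*q + 30)/(q^2 - 4*q + 4)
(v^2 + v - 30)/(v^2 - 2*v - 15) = (v + 6)/(v + 3)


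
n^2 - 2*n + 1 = (n - 1)^2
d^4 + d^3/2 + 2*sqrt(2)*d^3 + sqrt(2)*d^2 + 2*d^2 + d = d*(d + 1/2)*(d + sqrt(2))^2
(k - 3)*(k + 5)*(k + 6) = k^3 + 8*k^2 - 3*k - 90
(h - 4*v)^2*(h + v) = h^3 - 7*h^2*v + 8*h*v^2 + 16*v^3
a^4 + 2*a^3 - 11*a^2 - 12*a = a*(a - 3)*(a + 1)*(a + 4)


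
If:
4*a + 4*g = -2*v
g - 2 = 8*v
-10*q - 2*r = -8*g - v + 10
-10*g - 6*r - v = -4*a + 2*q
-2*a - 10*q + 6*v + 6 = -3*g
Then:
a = -1733/892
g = 434/223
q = 1399/892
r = -2257/446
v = -3/446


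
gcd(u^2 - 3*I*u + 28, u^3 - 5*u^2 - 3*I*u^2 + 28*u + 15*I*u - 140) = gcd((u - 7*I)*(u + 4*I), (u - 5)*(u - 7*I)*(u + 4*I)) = u^2 - 3*I*u + 28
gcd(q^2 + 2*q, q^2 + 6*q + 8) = q + 2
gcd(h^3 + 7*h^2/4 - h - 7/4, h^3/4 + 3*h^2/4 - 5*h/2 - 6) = 1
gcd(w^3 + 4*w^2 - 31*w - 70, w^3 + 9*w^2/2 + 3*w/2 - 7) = w + 2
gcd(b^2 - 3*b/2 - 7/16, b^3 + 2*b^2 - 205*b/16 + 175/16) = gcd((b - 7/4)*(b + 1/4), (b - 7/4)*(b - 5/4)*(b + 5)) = b - 7/4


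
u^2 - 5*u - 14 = (u - 7)*(u + 2)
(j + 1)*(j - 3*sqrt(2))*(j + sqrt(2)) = j^3 - 2*sqrt(2)*j^2 + j^2 - 6*j - 2*sqrt(2)*j - 6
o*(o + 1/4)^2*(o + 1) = o^4 + 3*o^3/2 + 9*o^2/16 + o/16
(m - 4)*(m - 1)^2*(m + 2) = m^4 - 4*m^3 - 3*m^2 + 14*m - 8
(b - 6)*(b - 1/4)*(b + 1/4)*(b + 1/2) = b^4 - 11*b^3/2 - 49*b^2/16 + 11*b/32 + 3/16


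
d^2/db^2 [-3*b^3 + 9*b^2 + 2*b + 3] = 18 - 18*b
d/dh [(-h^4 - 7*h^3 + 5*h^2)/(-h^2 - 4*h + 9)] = h*(2*h^4 + 19*h^3 + 20*h^2 - 209*h + 90)/(h^4 + 8*h^3 - 2*h^2 - 72*h + 81)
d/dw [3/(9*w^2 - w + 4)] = 3*(1 - 18*w)/(9*w^2 - w + 4)^2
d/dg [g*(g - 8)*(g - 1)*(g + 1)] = 4*g^3 - 24*g^2 - 2*g + 8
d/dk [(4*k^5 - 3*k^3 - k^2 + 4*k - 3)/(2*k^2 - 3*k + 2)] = (24*k^6 - 48*k^5 + 34*k^4 + 18*k^3 - 23*k^2 + 8*k - 1)/(4*k^4 - 12*k^3 + 17*k^2 - 12*k + 4)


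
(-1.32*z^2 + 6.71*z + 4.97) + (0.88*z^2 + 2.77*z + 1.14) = -0.44*z^2 + 9.48*z + 6.11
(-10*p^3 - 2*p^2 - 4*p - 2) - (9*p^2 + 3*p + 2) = -10*p^3 - 11*p^2 - 7*p - 4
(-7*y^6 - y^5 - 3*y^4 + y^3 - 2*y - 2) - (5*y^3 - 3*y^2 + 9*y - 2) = -7*y^6 - y^5 - 3*y^4 - 4*y^3 + 3*y^2 - 11*y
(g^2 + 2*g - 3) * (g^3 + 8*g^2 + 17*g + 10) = g^5 + 10*g^4 + 30*g^3 + 20*g^2 - 31*g - 30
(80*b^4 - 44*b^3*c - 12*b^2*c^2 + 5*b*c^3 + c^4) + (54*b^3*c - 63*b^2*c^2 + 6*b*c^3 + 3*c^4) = 80*b^4 + 10*b^3*c - 75*b^2*c^2 + 11*b*c^3 + 4*c^4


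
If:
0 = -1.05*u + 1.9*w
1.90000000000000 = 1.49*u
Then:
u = 1.28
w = 0.70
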